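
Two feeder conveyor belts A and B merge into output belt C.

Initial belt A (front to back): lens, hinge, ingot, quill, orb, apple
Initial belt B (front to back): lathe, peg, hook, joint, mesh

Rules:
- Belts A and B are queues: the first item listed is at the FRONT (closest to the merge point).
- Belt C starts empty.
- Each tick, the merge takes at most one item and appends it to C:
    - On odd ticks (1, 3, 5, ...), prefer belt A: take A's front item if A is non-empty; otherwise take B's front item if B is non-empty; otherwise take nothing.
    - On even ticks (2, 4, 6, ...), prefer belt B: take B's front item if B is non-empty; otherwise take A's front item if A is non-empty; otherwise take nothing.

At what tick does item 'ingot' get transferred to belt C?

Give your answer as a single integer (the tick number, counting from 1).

Answer: 5

Derivation:
Tick 1: prefer A, take lens from A; A=[hinge,ingot,quill,orb,apple] B=[lathe,peg,hook,joint,mesh] C=[lens]
Tick 2: prefer B, take lathe from B; A=[hinge,ingot,quill,orb,apple] B=[peg,hook,joint,mesh] C=[lens,lathe]
Tick 3: prefer A, take hinge from A; A=[ingot,quill,orb,apple] B=[peg,hook,joint,mesh] C=[lens,lathe,hinge]
Tick 4: prefer B, take peg from B; A=[ingot,quill,orb,apple] B=[hook,joint,mesh] C=[lens,lathe,hinge,peg]
Tick 5: prefer A, take ingot from A; A=[quill,orb,apple] B=[hook,joint,mesh] C=[lens,lathe,hinge,peg,ingot]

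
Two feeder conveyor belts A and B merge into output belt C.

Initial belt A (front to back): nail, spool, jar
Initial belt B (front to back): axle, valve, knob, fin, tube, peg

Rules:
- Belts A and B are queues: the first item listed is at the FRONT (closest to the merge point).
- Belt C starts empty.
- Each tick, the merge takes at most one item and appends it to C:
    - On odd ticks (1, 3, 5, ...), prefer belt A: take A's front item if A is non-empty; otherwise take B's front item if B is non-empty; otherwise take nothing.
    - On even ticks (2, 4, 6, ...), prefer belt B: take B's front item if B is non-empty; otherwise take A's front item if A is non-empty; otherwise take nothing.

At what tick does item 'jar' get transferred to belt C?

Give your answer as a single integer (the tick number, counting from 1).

Answer: 5

Derivation:
Tick 1: prefer A, take nail from A; A=[spool,jar] B=[axle,valve,knob,fin,tube,peg] C=[nail]
Tick 2: prefer B, take axle from B; A=[spool,jar] B=[valve,knob,fin,tube,peg] C=[nail,axle]
Tick 3: prefer A, take spool from A; A=[jar] B=[valve,knob,fin,tube,peg] C=[nail,axle,spool]
Tick 4: prefer B, take valve from B; A=[jar] B=[knob,fin,tube,peg] C=[nail,axle,spool,valve]
Tick 5: prefer A, take jar from A; A=[-] B=[knob,fin,tube,peg] C=[nail,axle,spool,valve,jar]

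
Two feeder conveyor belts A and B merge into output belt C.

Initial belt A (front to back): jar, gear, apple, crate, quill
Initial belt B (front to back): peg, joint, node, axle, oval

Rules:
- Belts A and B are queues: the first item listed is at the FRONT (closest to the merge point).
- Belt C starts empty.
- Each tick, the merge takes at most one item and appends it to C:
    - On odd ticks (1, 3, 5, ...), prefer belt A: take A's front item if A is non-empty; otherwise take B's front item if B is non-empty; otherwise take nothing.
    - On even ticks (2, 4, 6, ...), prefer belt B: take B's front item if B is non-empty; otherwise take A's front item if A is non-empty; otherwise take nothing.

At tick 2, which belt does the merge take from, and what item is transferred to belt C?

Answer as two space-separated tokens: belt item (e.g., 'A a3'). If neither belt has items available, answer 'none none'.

Answer: B peg

Derivation:
Tick 1: prefer A, take jar from A; A=[gear,apple,crate,quill] B=[peg,joint,node,axle,oval] C=[jar]
Tick 2: prefer B, take peg from B; A=[gear,apple,crate,quill] B=[joint,node,axle,oval] C=[jar,peg]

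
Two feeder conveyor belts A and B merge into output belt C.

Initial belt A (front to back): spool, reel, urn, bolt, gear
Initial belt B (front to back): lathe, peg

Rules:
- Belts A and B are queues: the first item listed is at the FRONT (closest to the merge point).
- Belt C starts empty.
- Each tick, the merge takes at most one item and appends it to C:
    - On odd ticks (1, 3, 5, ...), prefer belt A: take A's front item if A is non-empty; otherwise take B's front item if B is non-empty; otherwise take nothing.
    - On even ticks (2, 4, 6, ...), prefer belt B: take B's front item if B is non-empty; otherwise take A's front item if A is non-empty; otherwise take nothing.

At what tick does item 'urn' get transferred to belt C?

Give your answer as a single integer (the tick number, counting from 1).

Answer: 5

Derivation:
Tick 1: prefer A, take spool from A; A=[reel,urn,bolt,gear] B=[lathe,peg] C=[spool]
Tick 2: prefer B, take lathe from B; A=[reel,urn,bolt,gear] B=[peg] C=[spool,lathe]
Tick 3: prefer A, take reel from A; A=[urn,bolt,gear] B=[peg] C=[spool,lathe,reel]
Tick 4: prefer B, take peg from B; A=[urn,bolt,gear] B=[-] C=[spool,lathe,reel,peg]
Tick 5: prefer A, take urn from A; A=[bolt,gear] B=[-] C=[spool,lathe,reel,peg,urn]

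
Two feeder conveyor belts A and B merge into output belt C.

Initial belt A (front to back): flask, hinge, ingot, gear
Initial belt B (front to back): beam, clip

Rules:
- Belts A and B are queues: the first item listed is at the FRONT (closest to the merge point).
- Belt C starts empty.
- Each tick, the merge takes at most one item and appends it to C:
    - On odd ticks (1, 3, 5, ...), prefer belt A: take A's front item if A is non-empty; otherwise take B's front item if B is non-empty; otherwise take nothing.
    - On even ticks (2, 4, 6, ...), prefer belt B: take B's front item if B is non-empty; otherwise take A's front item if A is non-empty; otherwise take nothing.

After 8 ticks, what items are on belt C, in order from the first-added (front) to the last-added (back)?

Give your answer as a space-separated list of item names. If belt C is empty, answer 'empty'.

Tick 1: prefer A, take flask from A; A=[hinge,ingot,gear] B=[beam,clip] C=[flask]
Tick 2: prefer B, take beam from B; A=[hinge,ingot,gear] B=[clip] C=[flask,beam]
Tick 3: prefer A, take hinge from A; A=[ingot,gear] B=[clip] C=[flask,beam,hinge]
Tick 4: prefer B, take clip from B; A=[ingot,gear] B=[-] C=[flask,beam,hinge,clip]
Tick 5: prefer A, take ingot from A; A=[gear] B=[-] C=[flask,beam,hinge,clip,ingot]
Tick 6: prefer B, take gear from A; A=[-] B=[-] C=[flask,beam,hinge,clip,ingot,gear]
Tick 7: prefer A, both empty, nothing taken; A=[-] B=[-] C=[flask,beam,hinge,clip,ingot,gear]
Tick 8: prefer B, both empty, nothing taken; A=[-] B=[-] C=[flask,beam,hinge,clip,ingot,gear]

Answer: flask beam hinge clip ingot gear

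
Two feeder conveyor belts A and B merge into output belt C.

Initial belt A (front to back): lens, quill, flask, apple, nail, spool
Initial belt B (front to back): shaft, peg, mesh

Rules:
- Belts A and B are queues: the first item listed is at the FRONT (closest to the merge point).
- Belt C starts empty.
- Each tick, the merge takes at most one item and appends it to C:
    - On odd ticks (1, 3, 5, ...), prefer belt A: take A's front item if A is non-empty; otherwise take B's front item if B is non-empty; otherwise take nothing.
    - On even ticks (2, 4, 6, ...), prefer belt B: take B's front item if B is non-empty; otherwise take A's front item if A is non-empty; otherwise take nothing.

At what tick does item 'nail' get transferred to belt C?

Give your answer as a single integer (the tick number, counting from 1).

Tick 1: prefer A, take lens from A; A=[quill,flask,apple,nail,spool] B=[shaft,peg,mesh] C=[lens]
Tick 2: prefer B, take shaft from B; A=[quill,flask,apple,nail,spool] B=[peg,mesh] C=[lens,shaft]
Tick 3: prefer A, take quill from A; A=[flask,apple,nail,spool] B=[peg,mesh] C=[lens,shaft,quill]
Tick 4: prefer B, take peg from B; A=[flask,apple,nail,spool] B=[mesh] C=[lens,shaft,quill,peg]
Tick 5: prefer A, take flask from A; A=[apple,nail,spool] B=[mesh] C=[lens,shaft,quill,peg,flask]
Tick 6: prefer B, take mesh from B; A=[apple,nail,spool] B=[-] C=[lens,shaft,quill,peg,flask,mesh]
Tick 7: prefer A, take apple from A; A=[nail,spool] B=[-] C=[lens,shaft,quill,peg,flask,mesh,apple]
Tick 8: prefer B, take nail from A; A=[spool] B=[-] C=[lens,shaft,quill,peg,flask,mesh,apple,nail]

Answer: 8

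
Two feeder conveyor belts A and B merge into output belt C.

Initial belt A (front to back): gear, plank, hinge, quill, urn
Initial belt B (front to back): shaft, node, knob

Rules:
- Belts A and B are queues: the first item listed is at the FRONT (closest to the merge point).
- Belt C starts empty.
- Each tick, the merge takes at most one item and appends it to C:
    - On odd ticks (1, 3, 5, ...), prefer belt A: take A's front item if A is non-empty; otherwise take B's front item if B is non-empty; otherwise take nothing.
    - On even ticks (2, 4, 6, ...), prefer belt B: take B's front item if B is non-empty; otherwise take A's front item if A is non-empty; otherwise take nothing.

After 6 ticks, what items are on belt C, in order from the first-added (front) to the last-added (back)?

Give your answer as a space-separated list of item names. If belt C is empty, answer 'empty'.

Tick 1: prefer A, take gear from A; A=[plank,hinge,quill,urn] B=[shaft,node,knob] C=[gear]
Tick 2: prefer B, take shaft from B; A=[plank,hinge,quill,urn] B=[node,knob] C=[gear,shaft]
Tick 3: prefer A, take plank from A; A=[hinge,quill,urn] B=[node,knob] C=[gear,shaft,plank]
Tick 4: prefer B, take node from B; A=[hinge,quill,urn] B=[knob] C=[gear,shaft,plank,node]
Tick 5: prefer A, take hinge from A; A=[quill,urn] B=[knob] C=[gear,shaft,plank,node,hinge]
Tick 6: prefer B, take knob from B; A=[quill,urn] B=[-] C=[gear,shaft,plank,node,hinge,knob]

Answer: gear shaft plank node hinge knob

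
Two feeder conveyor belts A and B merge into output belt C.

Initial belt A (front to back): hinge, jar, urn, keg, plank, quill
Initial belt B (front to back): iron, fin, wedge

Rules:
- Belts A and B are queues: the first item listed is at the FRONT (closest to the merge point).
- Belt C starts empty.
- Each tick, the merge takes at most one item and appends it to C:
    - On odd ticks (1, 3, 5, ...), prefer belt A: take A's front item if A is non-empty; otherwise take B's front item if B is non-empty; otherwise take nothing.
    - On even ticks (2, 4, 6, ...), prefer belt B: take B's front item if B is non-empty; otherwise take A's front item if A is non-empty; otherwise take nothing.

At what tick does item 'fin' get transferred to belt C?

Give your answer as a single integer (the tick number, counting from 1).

Answer: 4

Derivation:
Tick 1: prefer A, take hinge from A; A=[jar,urn,keg,plank,quill] B=[iron,fin,wedge] C=[hinge]
Tick 2: prefer B, take iron from B; A=[jar,urn,keg,plank,quill] B=[fin,wedge] C=[hinge,iron]
Tick 3: prefer A, take jar from A; A=[urn,keg,plank,quill] B=[fin,wedge] C=[hinge,iron,jar]
Tick 4: prefer B, take fin from B; A=[urn,keg,plank,quill] B=[wedge] C=[hinge,iron,jar,fin]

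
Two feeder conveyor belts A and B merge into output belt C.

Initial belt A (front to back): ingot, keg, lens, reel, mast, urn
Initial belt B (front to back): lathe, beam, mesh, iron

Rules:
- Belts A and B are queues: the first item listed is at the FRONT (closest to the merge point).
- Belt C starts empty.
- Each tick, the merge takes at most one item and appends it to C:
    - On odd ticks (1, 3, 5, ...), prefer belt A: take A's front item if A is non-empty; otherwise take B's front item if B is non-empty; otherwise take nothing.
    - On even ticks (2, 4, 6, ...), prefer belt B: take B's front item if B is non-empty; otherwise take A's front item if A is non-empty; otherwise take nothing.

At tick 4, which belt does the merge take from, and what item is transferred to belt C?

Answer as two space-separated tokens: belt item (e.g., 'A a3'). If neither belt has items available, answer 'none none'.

Tick 1: prefer A, take ingot from A; A=[keg,lens,reel,mast,urn] B=[lathe,beam,mesh,iron] C=[ingot]
Tick 2: prefer B, take lathe from B; A=[keg,lens,reel,mast,urn] B=[beam,mesh,iron] C=[ingot,lathe]
Tick 3: prefer A, take keg from A; A=[lens,reel,mast,urn] B=[beam,mesh,iron] C=[ingot,lathe,keg]
Tick 4: prefer B, take beam from B; A=[lens,reel,mast,urn] B=[mesh,iron] C=[ingot,lathe,keg,beam]

Answer: B beam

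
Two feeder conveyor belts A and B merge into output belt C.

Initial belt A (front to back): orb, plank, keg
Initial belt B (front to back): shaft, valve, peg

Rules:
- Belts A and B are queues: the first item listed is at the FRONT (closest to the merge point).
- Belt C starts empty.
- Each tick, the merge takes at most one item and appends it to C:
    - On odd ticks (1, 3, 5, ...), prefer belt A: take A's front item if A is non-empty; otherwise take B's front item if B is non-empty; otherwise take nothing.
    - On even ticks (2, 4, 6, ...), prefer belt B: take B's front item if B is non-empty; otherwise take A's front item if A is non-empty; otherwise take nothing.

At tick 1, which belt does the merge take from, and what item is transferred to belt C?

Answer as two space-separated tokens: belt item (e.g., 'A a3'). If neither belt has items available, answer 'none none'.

Tick 1: prefer A, take orb from A; A=[plank,keg] B=[shaft,valve,peg] C=[orb]

Answer: A orb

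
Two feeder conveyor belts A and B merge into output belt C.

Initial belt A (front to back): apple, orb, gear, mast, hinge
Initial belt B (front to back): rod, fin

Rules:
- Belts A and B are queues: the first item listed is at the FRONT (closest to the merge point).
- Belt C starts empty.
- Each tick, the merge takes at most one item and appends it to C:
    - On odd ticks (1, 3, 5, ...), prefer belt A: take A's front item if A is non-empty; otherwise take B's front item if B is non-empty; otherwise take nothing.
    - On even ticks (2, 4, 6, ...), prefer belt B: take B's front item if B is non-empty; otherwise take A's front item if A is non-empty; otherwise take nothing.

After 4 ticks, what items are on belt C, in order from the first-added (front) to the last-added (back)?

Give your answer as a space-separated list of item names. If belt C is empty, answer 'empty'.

Tick 1: prefer A, take apple from A; A=[orb,gear,mast,hinge] B=[rod,fin] C=[apple]
Tick 2: prefer B, take rod from B; A=[orb,gear,mast,hinge] B=[fin] C=[apple,rod]
Tick 3: prefer A, take orb from A; A=[gear,mast,hinge] B=[fin] C=[apple,rod,orb]
Tick 4: prefer B, take fin from B; A=[gear,mast,hinge] B=[-] C=[apple,rod,orb,fin]

Answer: apple rod orb fin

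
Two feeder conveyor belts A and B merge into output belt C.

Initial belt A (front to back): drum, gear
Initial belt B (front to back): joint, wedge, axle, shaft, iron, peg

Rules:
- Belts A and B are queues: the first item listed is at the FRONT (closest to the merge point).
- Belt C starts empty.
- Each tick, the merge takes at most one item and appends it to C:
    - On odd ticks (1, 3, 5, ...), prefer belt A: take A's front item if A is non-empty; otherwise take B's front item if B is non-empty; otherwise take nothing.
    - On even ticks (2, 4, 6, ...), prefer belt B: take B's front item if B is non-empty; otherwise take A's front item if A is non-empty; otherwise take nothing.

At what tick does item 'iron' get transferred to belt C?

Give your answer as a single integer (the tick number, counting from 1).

Tick 1: prefer A, take drum from A; A=[gear] B=[joint,wedge,axle,shaft,iron,peg] C=[drum]
Tick 2: prefer B, take joint from B; A=[gear] B=[wedge,axle,shaft,iron,peg] C=[drum,joint]
Tick 3: prefer A, take gear from A; A=[-] B=[wedge,axle,shaft,iron,peg] C=[drum,joint,gear]
Tick 4: prefer B, take wedge from B; A=[-] B=[axle,shaft,iron,peg] C=[drum,joint,gear,wedge]
Tick 5: prefer A, take axle from B; A=[-] B=[shaft,iron,peg] C=[drum,joint,gear,wedge,axle]
Tick 6: prefer B, take shaft from B; A=[-] B=[iron,peg] C=[drum,joint,gear,wedge,axle,shaft]
Tick 7: prefer A, take iron from B; A=[-] B=[peg] C=[drum,joint,gear,wedge,axle,shaft,iron]

Answer: 7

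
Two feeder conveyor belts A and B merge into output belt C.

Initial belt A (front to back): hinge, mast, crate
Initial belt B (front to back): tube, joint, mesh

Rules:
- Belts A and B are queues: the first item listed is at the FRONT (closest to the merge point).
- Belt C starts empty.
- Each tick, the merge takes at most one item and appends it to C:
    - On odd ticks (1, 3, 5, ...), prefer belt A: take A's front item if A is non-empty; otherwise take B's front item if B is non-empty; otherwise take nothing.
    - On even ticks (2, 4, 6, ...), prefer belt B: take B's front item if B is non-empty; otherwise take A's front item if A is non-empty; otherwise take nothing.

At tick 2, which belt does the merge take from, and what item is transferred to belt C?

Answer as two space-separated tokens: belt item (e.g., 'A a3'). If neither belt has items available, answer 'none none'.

Answer: B tube

Derivation:
Tick 1: prefer A, take hinge from A; A=[mast,crate] B=[tube,joint,mesh] C=[hinge]
Tick 2: prefer B, take tube from B; A=[mast,crate] B=[joint,mesh] C=[hinge,tube]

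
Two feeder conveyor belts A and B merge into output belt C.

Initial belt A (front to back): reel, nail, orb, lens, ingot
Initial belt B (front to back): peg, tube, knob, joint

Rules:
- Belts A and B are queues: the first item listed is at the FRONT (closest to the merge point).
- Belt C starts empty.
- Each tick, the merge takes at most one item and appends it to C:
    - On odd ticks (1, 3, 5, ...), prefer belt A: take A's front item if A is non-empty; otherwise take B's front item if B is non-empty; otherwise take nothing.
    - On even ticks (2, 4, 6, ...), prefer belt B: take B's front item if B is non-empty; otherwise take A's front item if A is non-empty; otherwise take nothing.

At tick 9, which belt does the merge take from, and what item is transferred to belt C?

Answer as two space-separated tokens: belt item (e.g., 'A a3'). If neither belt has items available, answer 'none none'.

Tick 1: prefer A, take reel from A; A=[nail,orb,lens,ingot] B=[peg,tube,knob,joint] C=[reel]
Tick 2: prefer B, take peg from B; A=[nail,orb,lens,ingot] B=[tube,knob,joint] C=[reel,peg]
Tick 3: prefer A, take nail from A; A=[orb,lens,ingot] B=[tube,knob,joint] C=[reel,peg,nail]
Tick 4: prefer B, take tube from B; A=[orb,lens,ingot] B=[knob,joint] C=[reel,peg,nail,tube]
Tick 5: prefer A, take orb from A; A=[lens,ingot] B=[knob,joint] C=[reel,peg,nail,tube,orb]
Tick 6: prefer B, take knob from B; A=[lens,ingot] B=[joint] C=[reel,peg,nail,tube,orb,knob]
Tick 7: prefer A, take lens from A; A=[ingot] B=[joint] C=[reel,peg,nail,tube,orb,knob,lens]
Tick 8: prefer B, take joint from B; A=[ingot] B=[-] C=[reel,peg,nail,tube,orb,knob,lens,joint]
Tick 9: prefer A, take ingot from A; A=[-] B=[-] C=[reel,peg,nail,tube,orb,knob,lens,joint,ingot]

Answer: A ingot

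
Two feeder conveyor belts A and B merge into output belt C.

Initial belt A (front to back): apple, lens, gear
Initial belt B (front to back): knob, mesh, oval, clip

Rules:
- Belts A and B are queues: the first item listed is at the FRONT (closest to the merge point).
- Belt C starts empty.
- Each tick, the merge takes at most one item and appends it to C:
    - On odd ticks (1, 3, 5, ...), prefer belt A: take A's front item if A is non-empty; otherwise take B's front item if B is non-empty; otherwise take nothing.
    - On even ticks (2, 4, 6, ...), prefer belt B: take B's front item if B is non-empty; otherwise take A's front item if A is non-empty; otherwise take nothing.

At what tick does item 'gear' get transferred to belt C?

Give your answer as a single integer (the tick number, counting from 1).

Answer: 5

Derivation:
Tick 1: prefer A, take apple from A; A=[lens,gear] B=[knob,mesh,oval,clip] C=[apple]
Tick 2: prefer B, take knob from B; A=[lens,gear] B=[mesh,oval,clip] C=[apple,knob]
Tick 3: prefer A, take lens from A; A=[gear] B=[mesh,oval,clip] C=[apple,knob,lens]
Tick 4: prefer B, take mesh from B; A=[gear] B=[oval,clip] C=[apple,knob,lens,mesh]
Tick 5: prefer A, take gear from A; A=[-] B=[oval,clip] C=[apple,knob,lens,mesh,gear]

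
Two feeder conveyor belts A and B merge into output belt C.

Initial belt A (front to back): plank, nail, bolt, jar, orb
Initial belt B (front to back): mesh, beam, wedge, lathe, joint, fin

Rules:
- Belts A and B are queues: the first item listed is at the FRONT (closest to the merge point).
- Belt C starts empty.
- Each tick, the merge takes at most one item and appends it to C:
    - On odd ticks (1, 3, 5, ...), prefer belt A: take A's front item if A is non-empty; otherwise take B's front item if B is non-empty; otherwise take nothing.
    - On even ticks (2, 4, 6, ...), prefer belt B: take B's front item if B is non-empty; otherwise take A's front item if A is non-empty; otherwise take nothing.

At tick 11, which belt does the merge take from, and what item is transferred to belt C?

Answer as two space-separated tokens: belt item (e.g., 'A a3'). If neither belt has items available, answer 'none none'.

Answer: B fin

Derivation:
Tick 1: prefer A, take plank from A; A=[nail,bolt,jar,orb] B=[mesh,beam,wedge,lathe,joint,fin] C=[plank]
Tick 2: prefer B, take mesh from B; A=[nail,bolt,jar,orb] B=[beam,wedge,lathe,joint,fin] C=[plank,mesh]
Tick 3: prefer A, take nail from A; A=[bolt,jar,orb] B=[beam,wedge,lathe,joint,fin] C=[plank,mesh,nail]
Tick 4: prefer B, take beam from B; A=[bolt,jar,orb] B=[wedge,lathe,joint,fin] C=[plank,mesh,nail,beam]
Tick 5: prefer A, take bolt from A; A=[jar,orb] B=[wedge,lathe,joint,fin] C=[plank,mesh,nail,beam,bolt]
Tick 6: prefer B, take wedge from B; A=[jar,orb] B=[lathe,joint,fin] C=[plank,mesh,nail,beam,bolt,wedge]
Tick 7: prefer A, take jar from A; A=[orb] B=[lathe,joint,fin] C=[plank,mesh,nail,beam,bolt,wedge,jar]
Tick 8: prefer B, take lathe from B; A=[orb] B=[joint,fin] C=[plank,mesh,nail,beam,bolt,wedge,jar,lathe]
Tick 9: prefer A, take orb from A; A=[-] B=[joint,fin] C=[plank,mesh,nail,beam,bolt,wedge,jar,lathe,orb]
Tick 10: prefer B, take joint from B; A=[-] B=[fin] C=[plank,mesh,nail,beam,bolt,wedge,jar,lathe,orb,joint]
Tick 11: prefer A, take fin from B; A=[-] B=[-] C=[plank,mesh,nail,beam,bolt,wedge,jar,lathe,orb,joint,fin]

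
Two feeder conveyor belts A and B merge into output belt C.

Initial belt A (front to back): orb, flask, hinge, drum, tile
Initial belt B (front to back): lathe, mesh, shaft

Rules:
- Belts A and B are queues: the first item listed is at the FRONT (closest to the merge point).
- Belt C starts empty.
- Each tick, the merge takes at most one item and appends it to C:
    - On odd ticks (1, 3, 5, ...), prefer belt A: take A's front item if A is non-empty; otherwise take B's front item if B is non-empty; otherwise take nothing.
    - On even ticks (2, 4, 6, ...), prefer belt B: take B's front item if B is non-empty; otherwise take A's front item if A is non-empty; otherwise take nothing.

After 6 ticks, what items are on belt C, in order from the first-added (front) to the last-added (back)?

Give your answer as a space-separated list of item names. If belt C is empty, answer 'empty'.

Answer: orb lathe flask mesh hinge shaft

Derivation:
Tick 1: prefer A, take orb from A; A=[flask,hinge,drum,tile] B=[lathe,mesh,shaft] C=[orb]
Tick 2: prefer B, take lathe from B; A=[flask,hinge,drum,tile] B=[mesh,shaft] C=[orb,lathe]
Tick 3: prefer A, take flask from A; A=[hinge,drum,tile] B=[mesh,shaft] C=[orb,lathe,flask]
Tick 4: prefer B, take mesh from B; A=[hinge,drum,tile] B=[shaft] C=[orb,lathe,flask,mesh]
Tick 5: prefer A, take hinge from A; A=[drum,tile] B=[shaft] C=[orb,lathe,flask,mesh,hinge]
Tick 6: prefer B, take shaft from B; A=[drum,tile] B=[-] C=[orb,lathe,flask,mesh,hinge,shaft]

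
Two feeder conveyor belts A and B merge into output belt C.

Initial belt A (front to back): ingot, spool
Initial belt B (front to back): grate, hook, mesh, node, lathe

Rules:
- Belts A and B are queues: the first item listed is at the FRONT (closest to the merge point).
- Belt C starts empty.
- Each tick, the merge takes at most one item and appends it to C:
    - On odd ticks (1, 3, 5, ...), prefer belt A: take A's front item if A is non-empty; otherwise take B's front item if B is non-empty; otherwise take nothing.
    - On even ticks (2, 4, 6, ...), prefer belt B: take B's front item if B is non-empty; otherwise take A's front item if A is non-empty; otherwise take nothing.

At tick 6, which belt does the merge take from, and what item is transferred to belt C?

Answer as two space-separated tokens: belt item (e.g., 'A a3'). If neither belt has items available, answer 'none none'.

Answer: B node

Derivation:
Tick 1: prefer A, take ingot from A; A=[spool] B=[grate,hook,mesh,node,lathe] C=[ingot]
Tick 2: prefer B, take grate from B; A=[spool] B=[hook,mesh,node,lathe] C=[ingot,grate]
Tick 3: prefer A, take spool from A; A=[-] B=[hook,mesh,node,lathe] C=[ingot,grate,spool]
Tick 4: prefer B, take hook from B; A=[-] B=[mesh,node,lathe] C=[ingot,grate,spool,hook]
Tick 5: prefer A, take mesh from B; A=[-] B=[node,lathe] C=[ingot,grate,spool,hook,mesh]
Tick 6: prefer B, take node from B; A=[-] B=[lathe] C=[ingot,grate,spool,hook,mesh,node]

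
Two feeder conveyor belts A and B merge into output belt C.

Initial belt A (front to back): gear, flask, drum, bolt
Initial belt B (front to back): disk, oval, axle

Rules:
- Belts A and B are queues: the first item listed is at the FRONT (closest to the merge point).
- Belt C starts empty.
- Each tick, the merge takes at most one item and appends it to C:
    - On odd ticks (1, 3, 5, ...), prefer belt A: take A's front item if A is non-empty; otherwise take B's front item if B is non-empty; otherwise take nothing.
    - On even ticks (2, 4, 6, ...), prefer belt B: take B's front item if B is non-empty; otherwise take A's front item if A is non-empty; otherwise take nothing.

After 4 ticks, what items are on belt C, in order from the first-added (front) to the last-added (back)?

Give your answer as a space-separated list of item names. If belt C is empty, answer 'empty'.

Answer: gear disk flask oval

Derivation:
Tick 1: prefer A, take gear from A; A=[flask,drum,bolt] B=[disk,oval,axle] C=[gear]
Tick 2: prefer B, take disk from B; A=[flask,drum,bolt] B=[oval,axle] C=[gear,disk]
Tick 3: prefer A, take flask from A; A=[drum,bolt] B=[oval,axle] C=[gear,disk,flask]
Tick 4: prefer B, take oval from B; A=[drum,bolt] B=[axle] C=[gear,disk,flask,oval]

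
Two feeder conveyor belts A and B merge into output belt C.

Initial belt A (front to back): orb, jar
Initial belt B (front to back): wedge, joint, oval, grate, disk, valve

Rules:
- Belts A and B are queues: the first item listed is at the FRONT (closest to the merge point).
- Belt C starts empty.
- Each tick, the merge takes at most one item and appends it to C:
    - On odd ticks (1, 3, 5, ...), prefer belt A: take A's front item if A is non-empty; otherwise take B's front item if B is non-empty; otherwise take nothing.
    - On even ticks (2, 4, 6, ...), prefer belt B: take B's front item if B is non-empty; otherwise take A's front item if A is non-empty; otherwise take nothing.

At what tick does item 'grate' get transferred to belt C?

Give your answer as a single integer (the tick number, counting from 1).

Tick 1: prefer A, take orb from A; A=[jar] B=[wedge,joint,oval,grate,disk,valve] C=[orb]
Tick 2: prefer B, take wedge from B; A=[jar] B=[joint,oval,grate,disk,valve] C=[orb,wedge]
Tick 3: prefer A, take jar from A; A=[-] B=[joint,oval,grate,disk,valve] C=[orb,wedge,jar]
Tick 4: prefer B, take joint from B; A=[-] B=[oval,grate,disk,valve] C=[orb,wedge,jar,joint]
Tick 5: prefer A, take oval from B; A=[-] B=[grate,disk,valve] C=[orb,wedge,jar,joint,oval]
Tick 6: prefer B, take grate from B; A=[-] B=[disk,valve] C=[orb,wedge,jar,joint,oval,grate]

Answer: 6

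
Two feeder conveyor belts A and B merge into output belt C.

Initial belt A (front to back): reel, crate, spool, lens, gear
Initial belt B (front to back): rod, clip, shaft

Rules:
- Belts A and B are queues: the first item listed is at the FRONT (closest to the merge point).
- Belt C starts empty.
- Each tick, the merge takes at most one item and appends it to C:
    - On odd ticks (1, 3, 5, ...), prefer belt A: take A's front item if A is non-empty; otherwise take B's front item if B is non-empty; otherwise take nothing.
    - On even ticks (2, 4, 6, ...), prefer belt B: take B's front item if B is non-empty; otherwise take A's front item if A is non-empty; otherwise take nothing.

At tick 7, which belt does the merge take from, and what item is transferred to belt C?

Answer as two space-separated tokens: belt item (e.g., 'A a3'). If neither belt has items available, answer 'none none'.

Tick 1: prefer A, take reel from A; A=[crate,spool,lens,gear] B=[rod,clip,shaft] C=[reel]
Tick 2: prefer B, take rod from B; A=[crate,spool,lens,gear] B=[clip,shaft] C=[reel,rod]
Tick 3: prefer A, take crate from A; A=[spool,lens,gear] B=[clip,shaft] C=[reel,rod,crate]
Tick 4: prefer B, take clip from B; A=[spool,lens,gear] B=[shaft] C=[reel,rod,crate,clip]
Tick 5: prefer A, take spool from A; A=[lens,gear] B=[shaft] C=[reel,rod,crate,clip,spool]
Tick 6: prefer B, take shaft from B; A=[lens,gear] B=[-] C=[reel,rod,crate,clip,spool,shaft]
Tick 7: prefer A, take lens from A; A=[gear] B=[-] C=[reel,rod,crate,clip,spool,shaft,lens]

Answer: A lens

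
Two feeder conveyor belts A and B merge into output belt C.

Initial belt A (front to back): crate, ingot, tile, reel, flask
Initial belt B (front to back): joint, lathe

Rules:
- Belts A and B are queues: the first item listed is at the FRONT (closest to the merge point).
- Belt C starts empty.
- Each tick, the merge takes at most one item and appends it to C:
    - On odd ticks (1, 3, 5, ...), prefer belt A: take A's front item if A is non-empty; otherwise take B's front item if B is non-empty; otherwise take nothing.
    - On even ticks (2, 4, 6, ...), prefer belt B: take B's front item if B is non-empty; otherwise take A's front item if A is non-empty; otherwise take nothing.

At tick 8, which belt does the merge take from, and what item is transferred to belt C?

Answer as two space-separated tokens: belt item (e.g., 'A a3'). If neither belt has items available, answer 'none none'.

Answer: none none

Derivation:
Tick 1: prefer A, take crate from A; A=[ingot,tile,reel,flask] B=[joint,lathe] C=[crate]
Tick 2: prefer B, take joint from B; A=[ingot,tile,reel,flask] B=[lathe] C=[crate,joint]
Tick 3: prefer A, take ingot from A; A=[tile,reel,flask] B=[lathe] C=[crate,joint,ingot]
Tick 4: prefer B, take lathe from B; A=[tile,reel,flask] B=[-] C=[crate,joint,ingot,lathe]
Tick 5: prefer A, take tile from A; A=[reel,flask] B=[-] C=[crate,joint,ingot,lathe,tile]
Tick 6: prefer B, take reel from A; A=[flask] B=[-] C=[crate,joint,ingot,lathe,tile,reel]
Tick 7: prefer A, take flask from A; A=[-] B=[-] C=[crate,joint,ingot,lathe,tile,reel,flask]
Tick 8: prefer B, both empty, nothing taken; A=[-] B=[-] C=[crate,joint,ingot,lathe,tile,reel,flask]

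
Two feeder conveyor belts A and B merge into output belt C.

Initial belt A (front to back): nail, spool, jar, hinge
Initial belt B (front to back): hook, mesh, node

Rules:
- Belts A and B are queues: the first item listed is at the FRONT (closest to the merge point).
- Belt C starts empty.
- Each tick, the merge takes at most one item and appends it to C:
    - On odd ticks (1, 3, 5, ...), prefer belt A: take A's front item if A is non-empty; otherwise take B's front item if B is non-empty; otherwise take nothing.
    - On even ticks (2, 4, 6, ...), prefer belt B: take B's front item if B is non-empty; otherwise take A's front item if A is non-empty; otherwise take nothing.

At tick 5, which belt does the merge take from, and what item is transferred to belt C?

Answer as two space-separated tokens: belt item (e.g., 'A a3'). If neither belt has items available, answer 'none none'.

Tick 1: prefer A, take nail from A; A=[spool,jar,hinge] B=[hook,mesh,node] C=[nail]
Tick 2: prefer B, take hook from B; A=[spool,jar,hinge] B=[mesh,node] C=[nail,hook]
Tick 3: prefer A, take spool from A; A=[jar,hinge] B=[mesh,node] C=[nail,hook,spool]
Tick 4: prefer B, take mesh from B; A=[jar,hinge] B=[node] C=[nail,hook,spool,mesh]
Tick 5: prefer A, take jar from A; A=[hinge] B=[node] C=[nail,hook,spool,mesh,jar]

Answer: A jar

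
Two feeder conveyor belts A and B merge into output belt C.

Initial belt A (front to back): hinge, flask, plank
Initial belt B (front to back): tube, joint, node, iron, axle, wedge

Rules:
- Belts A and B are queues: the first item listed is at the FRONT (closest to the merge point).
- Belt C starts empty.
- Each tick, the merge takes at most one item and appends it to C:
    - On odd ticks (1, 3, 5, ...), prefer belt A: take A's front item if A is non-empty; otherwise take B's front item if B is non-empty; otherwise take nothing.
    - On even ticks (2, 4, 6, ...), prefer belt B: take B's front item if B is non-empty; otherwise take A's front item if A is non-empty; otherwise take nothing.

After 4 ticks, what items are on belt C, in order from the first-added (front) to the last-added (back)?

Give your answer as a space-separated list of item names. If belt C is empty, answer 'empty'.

Tick 1: prefer A, take hinge from A; A=[flask,plank] B=[tube,joint,node,iron,axle,wedge] C=[hinge]
Tick 2: prefer B, take tube from B; A=[flask,plank] B=[joint,node,iron,axle,wedge] C=[hinge,tube]
Tick 3: prefer A, take flask from A; A=[plank] B=[joint,node,iron,axle,wedge] C=[hinge,tube,flask]
Tick 4: prefer B, take joint from B; A=[plank] B=[node,iron,axle,wedge] C=[hinge,tube,flask,joint]

Answer: hinge tube flask joint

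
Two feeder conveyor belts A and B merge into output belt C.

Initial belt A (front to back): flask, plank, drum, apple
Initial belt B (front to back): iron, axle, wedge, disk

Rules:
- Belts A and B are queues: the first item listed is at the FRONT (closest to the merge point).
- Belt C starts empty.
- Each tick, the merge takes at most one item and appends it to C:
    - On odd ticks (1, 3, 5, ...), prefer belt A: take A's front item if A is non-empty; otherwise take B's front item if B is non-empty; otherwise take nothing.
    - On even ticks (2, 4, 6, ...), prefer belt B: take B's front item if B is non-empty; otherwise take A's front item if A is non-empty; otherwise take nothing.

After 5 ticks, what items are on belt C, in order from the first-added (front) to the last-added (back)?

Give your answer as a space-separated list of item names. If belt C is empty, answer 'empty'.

Tick 1: prefer A, take flask from A; A=[plank,drum,apple] B=[iron,axle,wedge,disk] C=[flask]
Tick 2: prefer B, take iron from B; A=[plank,drum,apple] B=[axle,wedge,disk] C=[flask,iron]
Tick 3: prefer A, take plank from A; A=[drum,apple] B=[axle,wedge,disk] C=[flask,iron,plank]
Tick 4: prefer B, take axle from B; A=[drum,apple] B=[wedge,disk] C=[flask,iron,plank,axle]
Tick 5: prefer A, take drum from A; A=[apple] B=[wedge,disk] C=[flask,iron,plank,axle,drum]

Answer: flask iron plank axle drum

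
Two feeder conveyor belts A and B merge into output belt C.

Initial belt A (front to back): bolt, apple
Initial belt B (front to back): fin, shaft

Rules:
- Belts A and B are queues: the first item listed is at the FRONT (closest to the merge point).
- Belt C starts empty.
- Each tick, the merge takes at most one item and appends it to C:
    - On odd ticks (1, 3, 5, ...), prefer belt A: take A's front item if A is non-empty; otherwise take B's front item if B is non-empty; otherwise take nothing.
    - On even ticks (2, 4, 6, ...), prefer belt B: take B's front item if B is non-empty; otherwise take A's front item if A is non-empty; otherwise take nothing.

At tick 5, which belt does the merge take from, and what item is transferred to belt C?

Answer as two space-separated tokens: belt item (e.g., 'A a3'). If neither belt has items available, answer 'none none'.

Answer: none none

Derivation:
Tick 1: prefer A, take bolt from A; A=[apple] B=[fin,shaft] C=[bolt]
Tick 2: prefer B, take fin from B; A=[apple] B=[shaft] C=[bolt,fin]
Tick 3: prefer A, take apple from A; A=[-] B=[shaft] C=[bolt,fin,apple]
Tick 4: prefer B, take shaft from B; A=[-] B=[-] C=[bolt,fin,apple,shaft]
Tick 5: prefer A, both empty, nothing taken; A=[-] B=[-] C=[bolt,fin,apple,shaft]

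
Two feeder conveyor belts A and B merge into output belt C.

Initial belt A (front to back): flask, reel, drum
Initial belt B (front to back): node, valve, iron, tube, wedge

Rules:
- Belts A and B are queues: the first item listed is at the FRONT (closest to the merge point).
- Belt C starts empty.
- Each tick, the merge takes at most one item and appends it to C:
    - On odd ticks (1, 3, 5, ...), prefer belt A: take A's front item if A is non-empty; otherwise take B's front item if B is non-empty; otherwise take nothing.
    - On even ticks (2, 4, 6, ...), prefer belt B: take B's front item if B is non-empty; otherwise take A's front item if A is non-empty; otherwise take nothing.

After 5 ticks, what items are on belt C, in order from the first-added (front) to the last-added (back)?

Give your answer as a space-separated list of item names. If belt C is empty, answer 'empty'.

Answer: flask node reel valve drum

Derivation:
Tick 1: prefer A, take flask from A; A=[reel,drum] B=[node,valve,iron,tube,wedge] C=[flask]
Tick 2: prefer B, take node from B; A=[reel,drum] B=[valve,iron,tube,wedge] C=[flask,node]
Tick 3: prefer A, take reel from A; A=[drum] B=[valve,iron,tube,wedge] C=[flask,node,reel]
Tick 4: prefer B, take valve from B; A=[drum] B=[iron,tube,wedge] C=[flask,node,reel,valve]
Tick 5: prefer A, take drum from A; A=[-] B=[iron,tube,wedge] C=[flask,node,reel,valve,drum]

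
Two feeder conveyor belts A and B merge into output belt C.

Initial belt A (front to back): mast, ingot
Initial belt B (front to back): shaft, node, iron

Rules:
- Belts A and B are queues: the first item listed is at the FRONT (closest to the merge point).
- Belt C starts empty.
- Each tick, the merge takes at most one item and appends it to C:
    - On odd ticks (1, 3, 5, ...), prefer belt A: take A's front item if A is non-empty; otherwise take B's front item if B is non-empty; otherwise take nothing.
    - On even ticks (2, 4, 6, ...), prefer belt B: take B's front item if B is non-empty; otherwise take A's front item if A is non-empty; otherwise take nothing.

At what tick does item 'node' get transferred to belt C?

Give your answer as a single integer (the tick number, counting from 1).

Tick 1: prefer A, take mast from A; A=[ingot] B=[shaft,node,iron] C=[mast]
Tick 2: prefer B, take shaft from B; A=[ingot] B=[node,iron] C=[mast,shaft]
Tick 3: prefer A, take ingot from A; A=[-] B=[node,iron] C=[mast,shaft,ingot]
Tick 4: prefer B, take node from B; A=[-] B=[iron] C=[mast,shaft,ingot,node]

Answer: 4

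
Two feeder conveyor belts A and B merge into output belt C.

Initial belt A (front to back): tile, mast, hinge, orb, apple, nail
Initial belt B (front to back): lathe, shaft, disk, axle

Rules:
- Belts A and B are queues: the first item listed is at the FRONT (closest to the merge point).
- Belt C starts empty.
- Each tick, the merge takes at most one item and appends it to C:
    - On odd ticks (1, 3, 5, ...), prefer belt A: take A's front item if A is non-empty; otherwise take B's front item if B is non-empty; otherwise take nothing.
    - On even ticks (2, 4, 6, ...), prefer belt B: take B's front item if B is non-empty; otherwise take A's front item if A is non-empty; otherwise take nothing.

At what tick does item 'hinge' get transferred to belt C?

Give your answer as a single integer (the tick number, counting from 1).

Tick 1: prefer A, take tile from A; A=[mast,hinge,orb,apple,nail] B=[lathe,shaft,disk,axle] C=[tile]
Tick 2: prefer B, take lathe from B; A=[mast,hinge,orb,apple,nail] B=[shaft,disk,axle] C=[tile,lathe]
Tick 3: prefer A, take mast from A; A=[hinge,orb,apple,nail] B=[shaft,disk,axle] C=[tile,lathe,mast]
Tick 4: prefer B, take shaft from B; A=[hinge,orb,apple,nail] B=[disk,axle] C=[tile,lathe,mast,shaft]
Tick 5: prefer A, take hinge from A; A=[orb,apple,nail] B=[disk,axle] C=[tile,lathe,mast,shaft,hinge]

Answer: 5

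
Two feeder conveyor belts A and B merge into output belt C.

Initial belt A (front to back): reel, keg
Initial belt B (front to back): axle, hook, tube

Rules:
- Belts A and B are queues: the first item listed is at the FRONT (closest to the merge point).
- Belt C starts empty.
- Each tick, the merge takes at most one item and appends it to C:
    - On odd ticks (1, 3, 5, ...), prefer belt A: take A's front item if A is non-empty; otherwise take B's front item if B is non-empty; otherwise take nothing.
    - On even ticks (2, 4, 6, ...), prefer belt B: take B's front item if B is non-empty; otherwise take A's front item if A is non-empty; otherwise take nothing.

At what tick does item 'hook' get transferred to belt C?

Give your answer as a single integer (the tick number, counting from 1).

Answer: 4

Derivation:
Tick 1: prefer A, take reel from A; A=[keg] B=[axle,hook,tube] C=[reel]
Tick 2: prefer B, take axle from B; A=[keg] B=[hook,tube] C=[reel,axle]
Tick 3: prefer A, take keg from A; A=[-] B=[hook,tube] C=[reel,axle,keg]
Tick 4: prefer B, take hook from B; A=[-] B=[tube] C=[reel,axle,keg,hook]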